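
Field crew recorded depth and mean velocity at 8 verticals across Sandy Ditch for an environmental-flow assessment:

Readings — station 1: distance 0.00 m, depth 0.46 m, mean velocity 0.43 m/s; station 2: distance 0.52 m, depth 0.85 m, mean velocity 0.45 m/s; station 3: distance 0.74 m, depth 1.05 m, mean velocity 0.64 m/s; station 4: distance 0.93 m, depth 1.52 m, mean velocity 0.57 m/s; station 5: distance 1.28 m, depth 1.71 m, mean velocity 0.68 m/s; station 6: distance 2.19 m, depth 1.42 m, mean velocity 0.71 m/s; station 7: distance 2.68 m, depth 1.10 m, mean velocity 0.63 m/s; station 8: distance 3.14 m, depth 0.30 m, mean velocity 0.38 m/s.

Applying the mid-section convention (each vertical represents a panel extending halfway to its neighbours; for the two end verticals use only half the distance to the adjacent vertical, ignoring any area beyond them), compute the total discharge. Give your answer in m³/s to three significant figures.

2.36 m³/s

w_1 = (0.52 − 0.00)/2 = 0.26 m; q_1 = 0.43 × 0.46 × 0.26 = 0.05143 m³/s
w_2 = (0.74 − 0.00)/2 = 0.37 m; q_2 = 0.45 × 0.85 × 0.37 = 0.1415 m³/s
w_3 = (0.93 − 0.52)/2 = 0.205 m; q_3 = 0.64 × 1.05 × 0.205 = 0.1378 m³/s
w_4 = (1.28 − 0.74)/2 = 0.27 m; q_4 = 0.57 × 1.52 × 0.27 = 0.2339 m³/s
w_5 = (2.19 − 0.93)/2 = 0.63 m; q_5 = 0.68 × 1.71 × 0.63 = 0.7326 m³/s
w_6 = (2.68 − 1.28)/2 = 0.7 m; q_6 = 0.71 × 1.42 × 0.7 = 0.7057 m³/s
w_7 = (3.14 − 2.19)/2 = 0.475 m; q_7 = 0.63 × 1.10 × 0.475 = 0.3292 m³/s
w_8 = (3.14 − 2.68)/2 = 0.23 m; q_8 = 0.38 × 0.30 × 0.23 = 0.02622 m³/s
Q = Σ qᵢ = 2.358 m³/s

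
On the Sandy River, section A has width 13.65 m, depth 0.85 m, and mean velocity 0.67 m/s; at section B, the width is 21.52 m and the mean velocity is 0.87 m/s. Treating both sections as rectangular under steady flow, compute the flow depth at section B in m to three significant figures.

0.415 m

Q = A₁V₁ = (13.65×0.85) × 0.67 = 7.774 m³/s
d₂ = Q/(b₂ V₂) = 7.774/(21.52×0.87) = 0.4152 m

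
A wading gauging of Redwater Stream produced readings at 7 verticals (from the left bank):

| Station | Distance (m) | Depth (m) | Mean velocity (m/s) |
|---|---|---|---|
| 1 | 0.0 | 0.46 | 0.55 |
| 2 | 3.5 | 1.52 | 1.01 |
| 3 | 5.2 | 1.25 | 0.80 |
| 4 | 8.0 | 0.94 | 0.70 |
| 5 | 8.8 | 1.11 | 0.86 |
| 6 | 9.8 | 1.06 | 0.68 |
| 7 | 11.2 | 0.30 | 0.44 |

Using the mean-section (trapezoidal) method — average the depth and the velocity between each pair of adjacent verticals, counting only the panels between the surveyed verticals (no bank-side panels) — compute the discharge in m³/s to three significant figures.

Panel 1-2: Δb = 3.5 m, d̄ = (0.46+1.52)/2 = 0.99, v̄ = (0.55+1.01)/2 = 0.78 → q = 3.5×0.99×0.78 = 2.703 m³/s
Panel 2-3: Δb = 1.7 m, d̄ = (1.52+1.25)/2 = 1.385, v̄ = (1.01+0.80)/2 = 0.905 → q = 1.7×1.385×0.905 = 2.131 m³/s
Panel 3-4: Δb = 2.8 m, d̄ = (1.25+0.94)/2 = 1.095, v̄ = (0.80+0.70)/2 = 0.75 → q = 2.8×1.095×0.75 = 2.300 m³/s
Panel 4-5: Δb = 0.8 m, d̄ = (0.94+1.11)/2 = 1.025, v̄ = (0.70+0.86)/2 = 0.78 → q = 0.8×1.025×0.78 = 0.6396 m³/s
Panel 5-6: Δb = 1 m, d̄ = (1.11+1.06)/2 = 1.085, v̄ = (0.86+0.68)/2 = 0.77 → q = 1×1.085×0.77 = 0.8355 m³/s
Panel 6-7: Δb = 1.4 m, d̄ = (1.06+0.30)/2 = 0.68, v̄ = (0.68+0.44)/2 = 0.56 → q = 1.4×0.68×0.56 = 0.5331 m³/s
Q = Σ q = 9.141 m³/s

9.14 m³/s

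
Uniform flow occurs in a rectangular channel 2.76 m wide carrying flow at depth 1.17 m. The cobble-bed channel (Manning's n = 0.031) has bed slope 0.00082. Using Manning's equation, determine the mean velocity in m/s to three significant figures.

A = b·y = 2.76 × 1.17 = 3.229 m²
P = b + 2y = 2.76 + 2×1.17 = 5.100 m
R = A/P = 3.229/5.100 = 0.6332 m
Q = (1/n)·A·R^(2/3)·S^(1/2) = (1/0.031) × 3.229 × 0.6332^(2/3) × 0.00082^(1/2) = 2.199 m³/s
V = Q/A = 2.199/3.229 = 0.6811 m/s

0.681 m/s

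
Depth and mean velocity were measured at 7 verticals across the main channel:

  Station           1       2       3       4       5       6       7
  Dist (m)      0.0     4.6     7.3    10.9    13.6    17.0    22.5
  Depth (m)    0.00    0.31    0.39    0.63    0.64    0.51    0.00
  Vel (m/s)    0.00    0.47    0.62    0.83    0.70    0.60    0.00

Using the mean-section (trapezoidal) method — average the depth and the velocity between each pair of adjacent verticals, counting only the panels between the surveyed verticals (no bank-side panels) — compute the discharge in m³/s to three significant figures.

Panel 1-2: Δb = 4.6 m, d̄ = (0.00+0.31)/2 = 0.155, v̄ = (0.00+0.47)/2 = 0.235 → q = 4.6×0.155×0.235 = 0.1676 m³/s
Panel 2-3: Δb = 2.7 m, d̄ = (0.31+0.39)/2 = 0.35, v̄ = (0.47+0.62)/2 = 0.545 → q = 2.7×0.35×0.545 = 0.5150 m³/s
Panel 3-4: Δb = 3.6 m, d̄ = (0.39+0.63)/2 = 0.51, v̄ = (0.62+0.83)/2 = 0.725 → q = 3.6×0.51×0.725 = 1.331 m³/s
Panel 4-5: Δb = 2.7 m, d̄ = (0.63+0.64)/2 = 0.635, v̄ = (0.83+0.70)/2 = 0.765 → q = 2.7×0.635×0.765 = 1.312 m³/s
Panel 5-6: Δb = 3.4 m, d̄ = (0.64+0.51)/2 = 0.575, v̄ = (0.70+0.60)/2 = 0.65 → q = 3.4×0.575×0.65 = 1.271 m³/s
Panel 6-7: Δb = 5.5 m, d̄ = (0.51+0.00)/2 = 0.255, v̄ = (0.60+0.00)/2 = 0.3 → q = 5.5×0.255×0.3 = 0.4208 m³/s
Q = Σ q = 5.017 m³/s

5.02 m³/s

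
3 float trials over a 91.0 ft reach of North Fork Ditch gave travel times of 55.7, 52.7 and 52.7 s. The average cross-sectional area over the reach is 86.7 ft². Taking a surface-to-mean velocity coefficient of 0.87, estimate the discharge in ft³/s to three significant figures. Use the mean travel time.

128 ft³/s

t̄ = (55.7 + 52.7 + 52.7) / 3 = 53.7 s
v_surface = L / t̄ = 91.0 / 53.7 = 1.695 ft/s
v_mean = 0.87 × 1.695 = 1.474 ft/s
Q = A × v_mean = 86.7 × 1.474 = 127.8 ft³/s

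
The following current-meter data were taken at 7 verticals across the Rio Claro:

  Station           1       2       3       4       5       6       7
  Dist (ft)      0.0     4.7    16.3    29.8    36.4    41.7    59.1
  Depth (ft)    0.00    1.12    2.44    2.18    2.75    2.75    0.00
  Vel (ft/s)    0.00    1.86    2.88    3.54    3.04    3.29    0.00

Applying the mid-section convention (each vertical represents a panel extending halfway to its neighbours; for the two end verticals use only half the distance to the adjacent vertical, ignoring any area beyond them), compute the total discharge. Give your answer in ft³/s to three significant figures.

335 ft³/s

w_2 = (16.3 − 0.0)/2 = 8.15 ft; q_2 = 1.86 × 1.12 × 8.15 = 16.98 ft³/s
w_3 = (29.8 − 4.7)/2 = 12.55 ft; q_3 = 2.88 × 2.44 × 12.55 = 88.19 ft³/s
w_4 = (36.4 − 16.3)/2 = 10.05 ft; q_4 = 3.54 × 2.18 × 10.05 = 77.56 ft³/s
w_5 = (41.7 − 29.8)/2 = 5.95 ft; q_5 = 3.04 × 2.75 × 5.95 = 49.74 ft³/s
w_6 = (59.1 − 36.4)/2 = 11.35 ft; q_6 = 3.29 × 2.75 × 11.35 = 102.7 ft³/s
Stations 1, 7 contribute zero (depth or velocity is 0).
Q = Σ qᵢ = 335.2 ft³/s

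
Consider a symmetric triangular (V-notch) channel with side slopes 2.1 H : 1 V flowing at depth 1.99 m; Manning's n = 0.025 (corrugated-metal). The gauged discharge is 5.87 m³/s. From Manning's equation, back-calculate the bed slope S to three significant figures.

0.000359

A = z·y² = 2.1×1.99² = 8.316 m²
P = 2y√(1+z²) = 2×1.99×√(1+2.1²) = 9.257 m
R = A/P = 8.316/9.257 = 0.8983 m
S = (Q·n / (1·A·R^(2/3)))² = (5.87×0.025 / (1×8.316×0.9310))² = 0.0003592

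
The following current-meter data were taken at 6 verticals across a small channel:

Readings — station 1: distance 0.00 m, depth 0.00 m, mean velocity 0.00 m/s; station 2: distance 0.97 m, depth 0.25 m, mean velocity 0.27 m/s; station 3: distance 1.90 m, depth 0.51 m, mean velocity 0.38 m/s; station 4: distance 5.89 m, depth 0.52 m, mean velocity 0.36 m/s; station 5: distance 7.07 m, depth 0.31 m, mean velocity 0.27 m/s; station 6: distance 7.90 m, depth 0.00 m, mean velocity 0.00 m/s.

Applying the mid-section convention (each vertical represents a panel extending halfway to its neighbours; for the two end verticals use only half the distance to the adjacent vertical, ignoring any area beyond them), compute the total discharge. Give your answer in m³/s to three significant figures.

w_2 = (1.90 − 0.00)/2 = 0.95 m; q_2 = 0.27 × 0.25 × 0.95 = 0.06413 m³/s
w_3 = (5.89 − 0.97)/2 = 2.46 m; q_3 = 0.38 × 0.51 × 2.46 = 0.4767 m³/s
w_4 = (7.07 − 1.90)/2 = 2.585 m; q_4 = 0.36 × 0.52 × 2.585 = 0.4839 m³/s
w_5 = (7.90 − 5.89)/2 = 1.005 m; q_5 = 0.27 × 0.31 × 1.005 = 0.08412 m³/s
Stations 1, 6 contribute zero (depth or velocity is 0).
Q = Σ qᵢ = 1.109 m³/s

1.11 m³/s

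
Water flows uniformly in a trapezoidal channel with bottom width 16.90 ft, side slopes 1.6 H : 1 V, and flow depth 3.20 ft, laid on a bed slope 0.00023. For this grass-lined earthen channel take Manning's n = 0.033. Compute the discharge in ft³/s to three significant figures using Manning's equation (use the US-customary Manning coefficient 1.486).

87.0 ft³/s

A = (b + z·y)·y = (16.90 + 1.6×3.20)×3.20 = 70.46 ft²
P = b + 2y√(1+z²) = 16.90 + 2×3.20×√(1+1.6²) = 28.98 ft
R = A/P = 70.46/28.98 = 2.432 ft
Q = (1.486/n)·A·R^(2/3)·S^(1/2) = (1.486/0.033) × 70.46 × 2.432^(2/3) × 0.00023^(1/2) = 87.02 ft³/s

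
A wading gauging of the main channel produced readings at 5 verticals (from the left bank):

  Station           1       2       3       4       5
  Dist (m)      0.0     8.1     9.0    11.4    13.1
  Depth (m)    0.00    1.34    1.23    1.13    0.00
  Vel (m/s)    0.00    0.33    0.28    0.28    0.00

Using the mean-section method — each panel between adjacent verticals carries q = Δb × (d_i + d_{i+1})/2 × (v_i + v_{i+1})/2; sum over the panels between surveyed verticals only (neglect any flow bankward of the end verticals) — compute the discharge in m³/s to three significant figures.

2.18 m³/s

Panel 1-2: Δb = 8.1 m, d̄ = (0.00+1.34)/2 = 0.67, v̄ = (0.00+0.33)/2 = 0.165 → q = 8.1×0.67×0.165 = 0.8955 m³/s
Panel 2-3: Δb = 0.9 m, d̄ = (1.34+1.23)/2 = 1.285, v̄ = (0.33+0.28)/2 = 0.305 → q = 0.9×1.285×0.305 = 0.3527 m³/s
Panel 3-4: Δb = 2.4 m, d̄ = (1.23+1.13)/2 = 1.18, v̄ = (0.28+0.28)/2 = 0.28 → q = 2.4×1.18×0.28 = 0.7930 m³/s
Panel 4-5: Δb = 1.7 m, d̄ = (1.13+0.00)/2 = 0.565, v̄ = (0.28+0.00)/2 = 0.14 → q = 1.7×0.565×0.14 = 0.1345 m³/s
Q = Σ q = 2.176 m³/s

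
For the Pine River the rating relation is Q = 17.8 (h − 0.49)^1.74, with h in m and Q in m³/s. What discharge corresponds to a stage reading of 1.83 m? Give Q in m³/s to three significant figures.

Q = 17.8 × (1.83 − 0.49)^1.74 = 17.8 × 1.34^1.74 = 29.62 m³/s

29.6 m³/s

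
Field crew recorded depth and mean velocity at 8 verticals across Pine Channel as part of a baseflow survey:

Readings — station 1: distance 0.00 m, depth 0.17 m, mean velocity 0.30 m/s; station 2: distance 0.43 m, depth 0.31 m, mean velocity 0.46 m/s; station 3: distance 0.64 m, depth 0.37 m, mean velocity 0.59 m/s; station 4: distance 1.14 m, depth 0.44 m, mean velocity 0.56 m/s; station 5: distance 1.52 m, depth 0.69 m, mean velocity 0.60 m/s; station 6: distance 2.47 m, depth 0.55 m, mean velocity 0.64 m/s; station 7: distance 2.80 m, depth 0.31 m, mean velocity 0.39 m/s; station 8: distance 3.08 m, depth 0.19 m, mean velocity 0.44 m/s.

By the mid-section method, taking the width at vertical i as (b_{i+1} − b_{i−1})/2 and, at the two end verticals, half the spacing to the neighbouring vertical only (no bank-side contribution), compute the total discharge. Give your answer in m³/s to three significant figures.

0.792 m³/s

w_1 = (0.43 − 0.00)/2 = 0.215 m; q_1 = 0.30 × 0.17 × 0.215 = 0.01097 m³/s
w_2 = (0.64 − 0.00)/2 = 0.32 m; q_2 = 0.46 × 0.31 × 0.32 = 0.04563 m³/s
w_3 = (1.14 − 0.43)/2 = 0.355 m; q_3 = 0.59 × 0.37 × 0.355 = 0.07750 m³/s
w_4 = (1.52 − 0.64)/2 = 0.44 m; q_4 = 0.56 × 0.44 × 0.44 = 0.1084 m³/s
w_5 = (2.47 − 1.14)/2 = 0.665 m; q_5 = 0.60 × 0.69 × 0.665 = 0.2753 m³/s
w_6 = (2.80 − 1.52)/2 = 0.64 m; q_6 = 0.64 × 0.55 × 0.64 = 0.2253 m³/s
w_7 = (3.08 − 2.47)/2 = 0.305 m; q_7 = 0.39 × 0.31 × 0.305 = 0.03687 m³/s
w_8 = (3.08 − 2.80)/2 = 0.14 m; q_8 = 0.44 × 0.19 × 0.14 = 0.01170 m³/s
Q = Σ qᵢ = 0.7917 m³/s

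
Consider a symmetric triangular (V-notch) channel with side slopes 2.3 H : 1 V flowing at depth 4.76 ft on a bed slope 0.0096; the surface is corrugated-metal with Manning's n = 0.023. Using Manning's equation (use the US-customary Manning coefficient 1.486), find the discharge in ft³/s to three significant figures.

A = z·y² = 2.3×4.76² = 52.11 ft²
P = 2y√(1+z²) = 2×4.76×√(1+2.3²) = 23.88 ft
R = A/P = 52.11/23.88 = 2.183 ft
Q = (1.486/n)·A·R^(2/3)·S^(1/2) = (1.486/0.023) × 52.11 × 2.183^(2/3) × 0.0096^(1/2) = 555.1 ft³/s

555 ft³/s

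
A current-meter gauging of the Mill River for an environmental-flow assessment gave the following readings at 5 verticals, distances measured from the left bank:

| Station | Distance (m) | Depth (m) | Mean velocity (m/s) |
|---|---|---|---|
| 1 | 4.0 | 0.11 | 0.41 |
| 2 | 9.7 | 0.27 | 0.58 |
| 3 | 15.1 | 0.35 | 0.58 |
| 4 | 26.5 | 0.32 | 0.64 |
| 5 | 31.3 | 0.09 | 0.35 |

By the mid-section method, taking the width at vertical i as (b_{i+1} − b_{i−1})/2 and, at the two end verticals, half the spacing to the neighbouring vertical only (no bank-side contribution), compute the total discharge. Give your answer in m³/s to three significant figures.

4.44 m³/s

w_1 = (9.7 − 4.0)/2 = 2.85 m; q_1 = 0.41 × 0.11 × 2.85 = 0.1285 m³/s
w_2 = (15.1 − 4.0)/2 = 5.55 m; q_2 = 0.58 × 0.27 × 5.55 = 0.8691 m³/s
w_3 = (26.5 − 9.7)/2 = 8.4 m; q_3 = 0.58 × 0.35 × 8.4 = 1.705 m³/s
w_4 = (31.3 − 15.1)/2 = 8.1 m; q_4 = 0.64 × 0.32 × 8.1 = 1.659 m³/s
w_5 = (31.3 − 26.5)/2 = 2.4 m; q_5 = 0.35 × 0.09 × 2.4 = 0.07560 m³/s
Q = Σ qᵢ = 4.437 m³/s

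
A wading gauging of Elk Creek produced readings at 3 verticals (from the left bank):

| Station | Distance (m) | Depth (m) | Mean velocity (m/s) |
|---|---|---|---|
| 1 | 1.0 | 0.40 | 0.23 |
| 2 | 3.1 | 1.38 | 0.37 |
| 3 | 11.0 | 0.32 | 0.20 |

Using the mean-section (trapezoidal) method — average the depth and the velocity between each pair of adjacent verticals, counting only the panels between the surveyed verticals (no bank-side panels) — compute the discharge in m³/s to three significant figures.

2.47 m³/s

Panel 1-2: Δb = 2.1 m, d̄ = (0.40+1.38)/2 = 0.89, v̄ = (0.23+0.37)/2 = 0.3 → q = 2.1×0.89×0.3 = 0.5607 m³/s
Panel 2-3: Δb = 7.9 m, d̄ = (1.38+0.32)/2 = 0.85, v̄ = (0.37+0.20)/2 = 0.285 → q = 7.9×0.85×0.285 = 1.914 m³/s
Q = Σ q = 2.474 m³/s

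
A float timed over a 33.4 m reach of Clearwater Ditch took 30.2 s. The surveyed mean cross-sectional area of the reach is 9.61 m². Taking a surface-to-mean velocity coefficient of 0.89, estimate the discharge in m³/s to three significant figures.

9.46 m³/s

v_surface = L / t̄ = 33.4 / 30.2 = 1.106 m/s
v_mean = 0.89 × 1.106 = 0.9843 m/s
Q = A × v_mean = 9.61 × 0.9843 = 9.459 m³/s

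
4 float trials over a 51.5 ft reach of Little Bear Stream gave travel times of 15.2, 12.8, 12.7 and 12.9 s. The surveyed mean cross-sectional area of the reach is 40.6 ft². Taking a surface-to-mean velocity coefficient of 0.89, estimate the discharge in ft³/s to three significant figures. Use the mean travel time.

139 ft³/s

t̄ = (15.2 + 12.8 + 12.7 + 12.9) / 4 = 13.4 s
v_surface = L / t̄ = 51.5 / 13.4 = 3.843 ft/s
v_mean = 0.89 × 3.843 = 3.421 ft/s
Q = A × v_mean = 40.6 × 3.421 = 138.9 ft³/s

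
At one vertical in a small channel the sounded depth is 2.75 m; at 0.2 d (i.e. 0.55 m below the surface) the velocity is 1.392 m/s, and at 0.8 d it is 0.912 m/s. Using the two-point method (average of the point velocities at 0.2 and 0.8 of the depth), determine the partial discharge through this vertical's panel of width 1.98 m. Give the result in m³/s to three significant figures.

6.27 m³/s

v̄ = (1.392 + 0.912) / 2 = 1.152 m/s
q = v̄ × d × w = 1.152 × 2.75 × 1.98 = 6.273 m³/s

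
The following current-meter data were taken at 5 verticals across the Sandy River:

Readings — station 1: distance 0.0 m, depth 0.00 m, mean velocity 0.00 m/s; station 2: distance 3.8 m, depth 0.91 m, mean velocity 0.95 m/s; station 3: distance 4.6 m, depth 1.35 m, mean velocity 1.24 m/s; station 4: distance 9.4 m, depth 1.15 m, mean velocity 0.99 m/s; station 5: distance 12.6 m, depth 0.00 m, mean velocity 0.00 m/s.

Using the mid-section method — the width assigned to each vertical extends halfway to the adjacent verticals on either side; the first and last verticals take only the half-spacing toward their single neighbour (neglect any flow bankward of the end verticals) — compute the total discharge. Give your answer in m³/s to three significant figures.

11.2 m³/s

w_2 = (4.6 − 0.0)/2 = 2.3 m; q_2 = 0.95 × 0.91 × 2.3 = 1.988 m³/s
w_3 = (9.4 − 3.8)/2 = 2.8 m; q_3 = 1.24 × 1.35 × 2.8 = 4.687 m³/s
w_4 = (12.6 − 4.6)/2 = 4 m; q_4 = 0.99 × 1.15 × 4 = 4.554 m³/s
Stations 1, 5 contribute zero (depth or velocity is 0).
Q = Σ qᵢ = 11.23 m³/s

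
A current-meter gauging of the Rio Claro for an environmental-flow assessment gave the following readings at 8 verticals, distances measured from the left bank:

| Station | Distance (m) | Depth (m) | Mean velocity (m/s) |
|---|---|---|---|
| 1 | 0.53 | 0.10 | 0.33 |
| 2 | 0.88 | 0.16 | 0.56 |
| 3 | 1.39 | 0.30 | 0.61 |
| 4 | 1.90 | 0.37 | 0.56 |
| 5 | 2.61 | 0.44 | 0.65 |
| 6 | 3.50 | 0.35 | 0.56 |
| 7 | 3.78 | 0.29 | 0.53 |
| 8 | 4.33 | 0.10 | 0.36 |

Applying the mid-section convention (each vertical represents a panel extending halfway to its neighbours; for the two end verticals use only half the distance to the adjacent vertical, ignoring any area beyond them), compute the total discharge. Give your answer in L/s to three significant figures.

w_1 = (0.88 − 0.53)/2 = 0.175 m; q_1 = 0.33 × 0.10 × 0.175 = 0.005775 m³/s
w_2 = (1.39 − 0.53)/2 = 0.43 m; q_2 = 0.56 × 0.16 × 0.43 = 0.03853 m³/s
w_3 = (1.90 − 0.88)/2 = 0.51 m; q_3 = 0.61 × 0.30 × 0.51 = 0.09333 m³/s
w_4 = (2.61 − 1.39)/2 = 0.61 m; q_4 = 0.56 × 0.37 × 0.61 = 0.1264 m³/s
w_5 = (3.50 − 1.90)/2 = 0.8 m; q_5 = 0.65 × 0.44 × 0.8 = 0.2288 m³/s
w_6 = (3.78 − 2.61)/2 = 0.585 m; q_6 = 0.56 × 0.35 × 0.585 = 0.1147 m³/s
w_7 = (4.33 − 3.50)/2 = 0.415 m; q_7 = 0.53 × 0.29 × 0.415 = 0.06379 m³/s
w_8 = (4.33 − 3.78)/2 = 0.275 m; q_8 = 0.36 × 0.10 × 0.275 = 0.009900 m³/s
Q = Σ qᵢ = 0.6812 m³/s
= 0.6812 × 1000 = 681.2 L/s

681 L/s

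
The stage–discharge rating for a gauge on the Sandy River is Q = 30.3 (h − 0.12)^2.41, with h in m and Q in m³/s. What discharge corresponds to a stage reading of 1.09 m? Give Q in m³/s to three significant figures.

Q = 30.3 × (1.09 − 0.12)^2.41 = 30.3 × 0.97^2.41 = 28.16 m³/s

28.2 m³/s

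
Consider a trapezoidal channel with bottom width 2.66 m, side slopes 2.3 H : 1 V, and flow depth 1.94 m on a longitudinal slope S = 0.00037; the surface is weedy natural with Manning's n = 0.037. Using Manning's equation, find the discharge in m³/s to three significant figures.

7.72 m³/s

A = (b + z·y)·y = (2.66 + 2.3×1.94)×1.94 = 13.82 m²
P = b + 2y√(1+z²) = 2.66 + 2×1.94×√(1+2.3²) = 12.39 m
R = A/P = 13.82/12.39 = 1.115 m
Q = (1/n)·A·R^(2/3)·S^(1/2) = (1/0.037) × 13.82 × 1.115^(2/3) × 0.00037^(1/2) = 7.724 m³/s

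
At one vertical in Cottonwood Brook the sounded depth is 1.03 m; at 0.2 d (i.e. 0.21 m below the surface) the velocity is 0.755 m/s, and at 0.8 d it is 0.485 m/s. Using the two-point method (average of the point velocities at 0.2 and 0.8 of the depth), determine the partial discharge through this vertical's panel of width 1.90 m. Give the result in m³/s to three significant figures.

v̄ = (0.755 + 0.485) / 2 = 0.6200 m/s
q = v̄ × d × w = 0.6200 × 1.03 × 1.90 = 1.213 m³/s

1.21 m³/s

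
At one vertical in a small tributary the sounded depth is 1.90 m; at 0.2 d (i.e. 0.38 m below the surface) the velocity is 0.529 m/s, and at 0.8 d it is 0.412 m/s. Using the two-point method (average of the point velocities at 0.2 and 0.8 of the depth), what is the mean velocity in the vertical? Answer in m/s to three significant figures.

v̄ = (0.529 + 0.412) / 2 = 0.4705 m/s

0.471 m/s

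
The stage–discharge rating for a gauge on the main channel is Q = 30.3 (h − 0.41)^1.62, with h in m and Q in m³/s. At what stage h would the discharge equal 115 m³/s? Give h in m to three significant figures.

2.69 m

h − h₀ = (Q/C)^(1/b) = (115/30.3)^(1/1.62) = 2.278 m
h = 0.41 + 2.278 = 2.688 m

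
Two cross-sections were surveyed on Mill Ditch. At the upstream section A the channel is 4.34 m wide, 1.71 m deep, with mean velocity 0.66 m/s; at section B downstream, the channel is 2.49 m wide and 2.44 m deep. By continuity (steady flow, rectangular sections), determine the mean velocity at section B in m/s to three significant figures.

Q = A₁V₁ = (4.34×1.71) × 0.66 = 4.898 m³/s
A₂ = 2.49 × 2.44 = 6.076 m²
V₂ = Q/A₂ = 4.898/6.076 = 0.8062 m/s

0.806 m/s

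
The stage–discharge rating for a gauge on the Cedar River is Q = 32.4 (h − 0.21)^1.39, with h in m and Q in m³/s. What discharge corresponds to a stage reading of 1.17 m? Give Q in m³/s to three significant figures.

30.6 m³/s

Q = 32.4 × (1.17 − 0.21)^1.39 = 32.4 × 0.96^1.39 = 30.61 m³/s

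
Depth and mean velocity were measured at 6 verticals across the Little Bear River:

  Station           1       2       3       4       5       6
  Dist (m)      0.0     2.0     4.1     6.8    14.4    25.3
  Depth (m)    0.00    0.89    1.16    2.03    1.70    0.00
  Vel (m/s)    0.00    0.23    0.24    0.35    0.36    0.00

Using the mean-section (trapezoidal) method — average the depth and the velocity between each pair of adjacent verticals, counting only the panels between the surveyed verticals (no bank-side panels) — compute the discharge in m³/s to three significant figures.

8.58 m³/s

Panel 1-2: Δb = 2 m, d̄ = (0.00+0.89)/2 = 0.445, v̄ = (0.00+0.23)/2 = 0.115 → q = 2×0.445×0.115 = 0.1024 m³/s
Panel 2-3: Δb = 2.1 m, d̄ = (0.89+1.16)/2 = 1.025, v̄ = (0.23+0.24)/2 = 0.235 → q = 2.1×1.025×0.235 = 0.5058 m³/s
Panel 3-4: Δb = 2.7 m, d̄ = (1.16+2.03)/2 = 1.595, v̄ = (0.24+0.35)/2 = 0.295 → q = 2.7×1.595×0.295 = 1.270 m³/s
Panel 4-5: Δb = 7.6 m, d̄ = (2.03+1.70)/2 = 1.865, v̄ = (0.35+0.36)/2 = 0.355 → q = 7.6×1.865×0.355 = 5.032 m³/s
Panel 5-6: Δb = 10.9 m, d̄ = (1.70+0.00)/2 = 0.85, v̄ = (0.36+0.00)/2 = 0.18 → q = 10.9×0.85×0.18 = 1.668 m³/s
Q = Σ q = 8.578 m³/s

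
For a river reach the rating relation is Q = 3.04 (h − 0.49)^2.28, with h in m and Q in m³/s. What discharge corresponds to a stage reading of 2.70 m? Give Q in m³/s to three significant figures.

Q = 3.04 × (2.70 − 0.49)^2.28 = 3.04 × 2.21^2.28 = 18.54 m³/s

18.5 m³/s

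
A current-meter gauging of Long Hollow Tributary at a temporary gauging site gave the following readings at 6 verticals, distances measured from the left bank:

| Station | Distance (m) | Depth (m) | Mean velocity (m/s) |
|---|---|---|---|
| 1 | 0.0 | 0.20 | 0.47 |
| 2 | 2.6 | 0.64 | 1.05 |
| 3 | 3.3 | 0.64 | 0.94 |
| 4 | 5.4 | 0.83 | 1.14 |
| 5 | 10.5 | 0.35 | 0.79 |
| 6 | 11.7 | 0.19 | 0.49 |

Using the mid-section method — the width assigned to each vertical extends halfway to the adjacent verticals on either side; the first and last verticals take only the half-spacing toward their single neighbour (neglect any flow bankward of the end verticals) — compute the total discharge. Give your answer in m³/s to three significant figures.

6.41 m³/s

w_1 = (2.6 − 0.0)/2 = 1.3 m; q_1 = 0.47 × 0.20 × 1.3 = 0.1222 m³/s
w_2 = (3.3 − 0.0)/2 = 1.65 m; q_2 = 1.05 × 0.64 × 1.65 = 1.109 m³/s
w_3 = (5.4 − 2.6)/2 = 1.4 m; q_3 = 0.94 × 0.64 × 1.4 = 0.8422 m³/s
w_4 = (10.5 − 3.3)/2 = 3.6 m; q_4 = 1.14 × 0.83 × 3.6 = 3.406 m³/s
w_5 = (11.7 − 5.4)/2 = 3.15 m; q_5 = 0.79 × 0.35 × 3.15 = 0.8710 m³/s
w_6 = (11.7 − 10.5)/2 = 0.6 m; q_6 = 0.49 × 0.19 × 0.6 = 0.05586 m³/s
Q = Σ qᵢ = 6.406 m³/s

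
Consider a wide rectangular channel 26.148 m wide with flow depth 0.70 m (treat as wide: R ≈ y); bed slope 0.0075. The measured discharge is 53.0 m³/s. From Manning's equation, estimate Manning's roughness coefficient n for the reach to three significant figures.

0.0236

A = b·y = 26.148 × 0.70 = 18.30 m²
Wide channel: R ≈ y = 0.70 m
n = (1/Q)·A·R^(2/3)·S^(1/2) = (1/53.0) × 18.30 × 0.7884 × 0.08660 = 0.02358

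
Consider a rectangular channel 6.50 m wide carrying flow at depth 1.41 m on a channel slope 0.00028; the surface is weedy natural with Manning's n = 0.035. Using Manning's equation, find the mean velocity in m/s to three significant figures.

0.473 m/s

A = b·y = 6.50 × 1.41 = 9.165 m²
P = b + 2y = 6.50 + 2×1.41 = 9.320 m
R = A/P = 9.165/9.320 = 0.9834 m
Q = (1/n)·A·R^(2/3)·S^(1/2) = (1/0.035) × 9.165 × 0.9834^(2/3) × 0.00028^(1/2) = 4.333 m³/s
V = Q/A = 4.333/9.165 = 0.4728 m/s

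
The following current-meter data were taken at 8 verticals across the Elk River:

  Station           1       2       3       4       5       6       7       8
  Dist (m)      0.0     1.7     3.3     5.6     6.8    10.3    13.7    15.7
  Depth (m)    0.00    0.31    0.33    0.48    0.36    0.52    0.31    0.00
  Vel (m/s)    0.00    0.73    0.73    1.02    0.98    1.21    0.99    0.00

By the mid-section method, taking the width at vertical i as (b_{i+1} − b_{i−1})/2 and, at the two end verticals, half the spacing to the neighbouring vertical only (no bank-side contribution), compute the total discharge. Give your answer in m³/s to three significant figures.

5.53 m³/s

w_2 = (3.3 − 0.0)/2 = 1.65 m; q_2 = 0.73 × 0.31 × 1.65 = 0.3734 m³/s
w_3 = (5.6 − 1.7)/2 = 1.95 m; q_3 = 0.73 × 0.33 × 1.95 = 0.4698 m³/s
w_4 = (6.8 − 3.3)/2 = 1.75 m; q_4 = 1.02 × 0.48 × 1.75 = 0.8568 m³/s
w_5 = (10.3 − 5.6)/2 = 2.35 m; q_5 = 0.98 × 0.36 × 2.35 = 0.8291 m³/s
w_6 = (13.7 − 6.8)/2 = 3.45 m; q_6 = 1.21 × 0.52 × 3.45 = 2.171 m³/s
w_7 = (15.7 − 10.3)/2 = 2.7 m; q_7 = 0.99 × 0.31 × 2.7 = 0.8286 m³/s
Stations 1, 8 contribute zero (depth or velocity is 0).
Q = Σ qᵢ = 5.528 m³/s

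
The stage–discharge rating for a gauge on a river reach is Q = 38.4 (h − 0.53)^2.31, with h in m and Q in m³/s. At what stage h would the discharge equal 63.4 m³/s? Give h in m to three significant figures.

1.77 m

h − h₀ = (Q/C)^(1/b) = (63.4/38.4)^(1/2.31) = 1.242 m
h = 0.53 + 1.242 = 1.772 m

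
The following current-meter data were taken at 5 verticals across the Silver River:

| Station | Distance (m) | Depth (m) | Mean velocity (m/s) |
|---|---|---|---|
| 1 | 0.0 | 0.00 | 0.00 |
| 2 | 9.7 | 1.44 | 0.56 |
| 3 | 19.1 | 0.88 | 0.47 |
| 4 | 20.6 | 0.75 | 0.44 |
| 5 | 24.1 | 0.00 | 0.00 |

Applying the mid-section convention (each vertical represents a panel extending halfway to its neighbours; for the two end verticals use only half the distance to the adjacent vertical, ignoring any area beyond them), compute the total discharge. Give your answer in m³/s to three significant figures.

w_2 = (19.1 − 0.0)/2 = 9.55 m; q_2 = 0.56 × 1.44 × 9.55 = 7.701 m³/s
w_3 = (20.6 − 9.7)/2 = 5.45 m; q_3 = 0.47 × 0.88 × 5.45 = 2.254 m³/s
w_4 = (24.1 − 19.1)/2 = 2.5 m; q_4 = 0.44 × 0.75 × 2.5 = 0.8250 m³/s
Stations 1, 5 contribute zero (depth or velocity is 0).
Q = Σ qᵢ = 10.78 m³/s

10.8 m³/s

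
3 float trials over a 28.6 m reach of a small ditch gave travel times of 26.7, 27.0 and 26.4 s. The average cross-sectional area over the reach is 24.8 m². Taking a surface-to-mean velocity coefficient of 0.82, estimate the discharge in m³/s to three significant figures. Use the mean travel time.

21.8 m³/s

t̄ = (26.7 + 27.0 + 26.4) / 3 = 26.7 s
v_surface = L / t̄ = 28.6 / 26.7 = 1.071 m/s
v_mean = 0.82 × 1.071 = 0.8784 m/s
Q = A × v_mean = 24.8 × 0.8784 = 21.78 m³/s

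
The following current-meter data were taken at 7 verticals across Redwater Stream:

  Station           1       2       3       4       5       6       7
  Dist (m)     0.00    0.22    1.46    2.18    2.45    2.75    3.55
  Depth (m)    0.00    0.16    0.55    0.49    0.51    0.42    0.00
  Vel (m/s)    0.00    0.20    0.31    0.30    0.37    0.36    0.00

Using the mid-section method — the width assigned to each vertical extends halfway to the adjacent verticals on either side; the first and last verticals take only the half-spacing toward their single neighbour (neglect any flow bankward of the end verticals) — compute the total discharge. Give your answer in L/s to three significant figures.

400 L/s

w_2 = (1.46 − 0.00)/2 = 0.73 m; q_2 = 0.20 × 0.16 × 0.73 = 0.02336 m³/s
w_3 = (2.18 − 0.22)/2 = 0.98 m; q_3 = 0.31 × 0.55 × 0.98 = 0.1671 m³/s
w_4 = (2.45 − 1.46)/2 = 0.495 m; q_4 = 0.30 × 0.49 × 0.495 = 0.07277 m³/s
w_5 = (2.75 − 2.18)/2 = 0.285 m; q_5 = 0.37 × 0.51 × 0.285 = 0.05378 m³/s
w_6 = (3.55 − 2.45)/2 = 0.55 m; q_6 = 0.36 × 0.42 × 0.55 = 0.08316 m³/s
Stations 1, 7 contribute zero (depth or velocity is 0).
Q = Σ qᵢ = 0.4002 m³/s
= 0.4002 × 1000 = 400.2 L/s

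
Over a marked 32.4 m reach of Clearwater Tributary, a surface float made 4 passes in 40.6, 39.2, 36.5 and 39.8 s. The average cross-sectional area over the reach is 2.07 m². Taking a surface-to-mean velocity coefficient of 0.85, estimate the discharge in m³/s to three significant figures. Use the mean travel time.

t̄ = (40.6 + 39.2 + 36.5 + 39.8) / 4 = 39.025 s
v_surface = L / t̄ = 32.4 / 39.025 = 0.8302 m/s
v_mean = 0.85 × 0.8302 = 0.7057 m/s
Q = A × v_mean = 2.07 × 0.7057 = 1.461 m³/s

1.46 m³/s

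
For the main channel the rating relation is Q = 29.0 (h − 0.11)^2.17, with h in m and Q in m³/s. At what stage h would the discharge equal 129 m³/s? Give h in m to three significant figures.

h − h₀ = (Q/C)^(1/b) = (129/29.0)^(1/2.17) = 1.989 m
h = 0.11 + 1.989 = 2.099 m

2.10 m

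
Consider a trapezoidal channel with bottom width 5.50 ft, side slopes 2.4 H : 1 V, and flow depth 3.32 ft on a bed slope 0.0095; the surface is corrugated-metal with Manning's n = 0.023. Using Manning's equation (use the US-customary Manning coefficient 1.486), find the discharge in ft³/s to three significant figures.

442 ft³/s

A = (b + z·y)·y = (5.50 + 2.4×3.32)×3.32 = 44.71 ft²
P = b + 2y√(1+z²) = 5.50 + 2×3.32×√(1+2.4²) = 22.76 ft
R = A/P = 44.71/22.76 = 1.964 ft
Q = (1.486/n)·A·R^(2/3)·S^(1/2) = (1.486/0.023) × 44.71 × 1.964^(2/3) × 0.0095^(1/2) = 441.6 ft³/s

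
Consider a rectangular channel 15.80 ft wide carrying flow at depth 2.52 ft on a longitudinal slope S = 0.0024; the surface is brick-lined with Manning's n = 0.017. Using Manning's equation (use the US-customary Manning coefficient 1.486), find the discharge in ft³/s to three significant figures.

A = b·y = 15.80 × 2.52 = 39.82 ft²
P = b + 2y = 15.80 + 2×2.52 = 20.84 ft
R = A/P = 39.82/20.84 = 1.911 ft
Q = (1.486/n)·A·R^(2/3)·S^(1/2) = (1.486/0.017) × 39.82 × 1.911^(2/3) × 0.0024^(1/2) = 262.5 ft³/s

263 ft³/s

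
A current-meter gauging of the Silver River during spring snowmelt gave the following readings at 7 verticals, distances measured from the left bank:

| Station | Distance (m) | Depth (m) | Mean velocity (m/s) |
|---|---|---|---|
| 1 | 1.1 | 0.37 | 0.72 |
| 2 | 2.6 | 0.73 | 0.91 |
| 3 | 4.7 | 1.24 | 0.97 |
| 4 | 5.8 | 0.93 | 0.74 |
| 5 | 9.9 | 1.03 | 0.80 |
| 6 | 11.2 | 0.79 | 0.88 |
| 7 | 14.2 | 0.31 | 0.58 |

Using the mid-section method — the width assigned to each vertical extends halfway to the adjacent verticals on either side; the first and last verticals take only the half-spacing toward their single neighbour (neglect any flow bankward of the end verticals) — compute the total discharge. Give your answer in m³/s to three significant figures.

w_1 = (2.6 − 1.1)/2 = 0.75 m; q_1 = 0.72 × 0.37 × 0.75 = 0.1998 m³/s
w_2 = (4.7 − 1.1)/2 = 1.8 m; q_2 = 0.91 × 0.73 × 1.8 = 1.196 m³/s
w_3 = (5.8 − 2.6)/2 = 1.6 m; q_3 = 0.97 × 1.24 × 1.6 = 1.924 m³/s
w_4 = (9.9 − 4.7)/2 = 2.6 m; q_4 = 0.74 × 0.93 × 2.6 = 1.789 m³/s
w_5 = (11.2 − 5.8)/2 = 2.7 m; q_5 = 0.80 × 1.03 × 2.7 = 2.225 m³/s
w_6 = (14.2 − 9.9)/2 = 2.15 m; q_6 = 0.88 × 0.79 × 2.15 = 1.495 m³/s
w_7 = (14.2 − 11.2)/2 = 1.5 m; q_7 = 0.58 × 0.31 × 1.5 = 0.2697 m³/s
Q = Σ qᵢ = 9.099 m³/s

9.10 m³/s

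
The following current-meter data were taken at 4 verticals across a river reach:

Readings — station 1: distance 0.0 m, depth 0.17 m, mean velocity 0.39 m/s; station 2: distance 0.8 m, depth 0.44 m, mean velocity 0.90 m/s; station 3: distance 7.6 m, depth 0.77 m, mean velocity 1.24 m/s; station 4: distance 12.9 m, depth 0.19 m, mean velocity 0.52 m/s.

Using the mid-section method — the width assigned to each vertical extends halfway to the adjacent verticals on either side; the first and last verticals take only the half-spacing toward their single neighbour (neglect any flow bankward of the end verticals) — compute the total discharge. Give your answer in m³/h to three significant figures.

w_1 = (0.8 − 0.0)/2 = 0.4 m; q_1 = 0.39 × 0.17 × 0.4 = 0.02652 m³/s
w_2 = (7.6 − 0.0)/2 = 3.8 m; q_2 = 0.90 × 0.44 × 3.8 = 1.505 m³/s
w_3 = (12.9 − 0.8)/2 = 6.05 m; q_3 = 1.24 × 0.77 × 6.05 = 5.777 m³/s
w_4 = (12.9 − 7.6)/2 = 2.65 m; q_4 = 0.52 × 0.19 × 2.65 = 0.2618 m³/s
Q = Σ qᵢ = 7.570 m³/s
= 7.570 × 3600 = 27250 m³/h

27300 m³/h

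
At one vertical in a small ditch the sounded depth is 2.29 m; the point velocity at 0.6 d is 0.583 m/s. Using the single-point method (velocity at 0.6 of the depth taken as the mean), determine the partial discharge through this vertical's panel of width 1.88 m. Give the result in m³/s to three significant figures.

v̄ = v₀.₆ = 0.583 m/s
q = v̄ × d × w = 0.5830 × 2.29 × 1.88 = 2.510 m³/s

2.51 m³/s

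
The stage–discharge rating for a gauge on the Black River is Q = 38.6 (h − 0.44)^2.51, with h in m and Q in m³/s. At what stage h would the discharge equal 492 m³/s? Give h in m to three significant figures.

h − h₀ = (Q/C)^(1/b) = (492/38.6)^(1/2.51) = 2.757 m
h = 0.44 + 2.757 = 3.197 m

3.20 m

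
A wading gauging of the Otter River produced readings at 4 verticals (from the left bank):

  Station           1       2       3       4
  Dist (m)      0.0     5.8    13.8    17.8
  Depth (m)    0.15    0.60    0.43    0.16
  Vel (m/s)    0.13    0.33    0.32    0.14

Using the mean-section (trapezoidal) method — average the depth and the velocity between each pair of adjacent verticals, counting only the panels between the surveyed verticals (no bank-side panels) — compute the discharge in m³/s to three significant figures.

Panel 1-2: Δb = 5.8 m, d̄ = (0.15+0.60)/2 = 0.375, v̄ = (0.13+0.33)/2 = 0.23 → q = 5.8×0.375×0.23 = 0.5003 m³/s
Panel 2-3: Δb = 8 m, d̄ = (0.60+0.43)/2 = 0.515, v̄ = (0.33+0.32)/2 = 0.325 → q = 8×0.515×0.325 = 1.339 m³/s
Panel 3-4: Δb = 4 m, d̄ = (0.43+0.16)/2 = 0.295, v̄ = (0.32+0.14)/2 = 0.23 → q = 4×0.295×0.23 = 0.2714 m³/s
Q = Σ q = 2.111 m³/s

2.11 m³/s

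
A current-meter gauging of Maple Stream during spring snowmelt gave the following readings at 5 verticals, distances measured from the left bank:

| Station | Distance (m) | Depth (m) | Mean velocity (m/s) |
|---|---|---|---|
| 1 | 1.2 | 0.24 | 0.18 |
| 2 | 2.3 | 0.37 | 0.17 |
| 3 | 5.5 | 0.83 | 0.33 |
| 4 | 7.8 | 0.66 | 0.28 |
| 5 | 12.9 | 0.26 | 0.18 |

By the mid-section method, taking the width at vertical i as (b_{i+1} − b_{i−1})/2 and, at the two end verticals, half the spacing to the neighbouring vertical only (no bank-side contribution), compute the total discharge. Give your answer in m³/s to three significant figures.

w_1 = (2.3 − 1.2)/2 = 0.55 m; q_1 = 0.18 × 0.24 × 0.55 = 0.02376 m³/s
w_2 = (5.5 − 1.2)/2 = 2.15 m; q_2 = 0.17 × 0.37 × 2.15 = 0.1352 m³/s
w_3 = (7.8 − 2.3)/2 = 2.75 m; q_3 = 0.33 × 0.83 × 2.75 = 0.7532 m³/s
w_4 = (12.9 − 5.5)/2 = 3.7 m; q_4 = 0.28 × 0.66 × 3.7 = 0.6838 m³/s
w_5 = (12.9 − 7.8)/2 = 2.55 m; q_5 = 0.18 × 0.26 × 2.55 = 0.1193 m³/s
Q = Σ qᵢ = 1.715 m³/s

1.72 m³/s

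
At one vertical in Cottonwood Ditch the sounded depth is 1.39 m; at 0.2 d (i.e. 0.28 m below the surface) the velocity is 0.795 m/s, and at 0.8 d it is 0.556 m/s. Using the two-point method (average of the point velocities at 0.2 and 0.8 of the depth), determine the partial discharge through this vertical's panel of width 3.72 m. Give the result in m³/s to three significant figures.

3.49 m³/s

v̄ = (0.795 + 0.556) / 2 = 0.6755 m/s
q = v̄ × d × w = 0.6755 × 1.39 × 3.72 = 3.493 m³/s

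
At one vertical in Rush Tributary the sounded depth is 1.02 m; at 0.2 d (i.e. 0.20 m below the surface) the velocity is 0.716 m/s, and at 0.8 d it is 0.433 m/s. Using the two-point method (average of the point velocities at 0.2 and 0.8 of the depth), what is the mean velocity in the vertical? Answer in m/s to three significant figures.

0.575 m/s

v̄ = (0.716 + 0.433) / 2 = 0.5745 m/s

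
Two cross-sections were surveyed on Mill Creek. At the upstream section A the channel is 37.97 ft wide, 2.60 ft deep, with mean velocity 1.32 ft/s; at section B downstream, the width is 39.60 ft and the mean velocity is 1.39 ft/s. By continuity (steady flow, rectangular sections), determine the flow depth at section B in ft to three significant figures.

2.37 ft

Q = A₁V₁ = (37.97×2.60) × 1.32 = 130.3 ft³/s
d₂ = Q/(b₂ V₂) = 130.3/(39.60×1.39) = 2.367 ft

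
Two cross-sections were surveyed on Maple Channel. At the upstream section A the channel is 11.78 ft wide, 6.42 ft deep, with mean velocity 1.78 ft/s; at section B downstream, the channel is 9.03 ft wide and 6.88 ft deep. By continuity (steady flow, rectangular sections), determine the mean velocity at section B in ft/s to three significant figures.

2.17 ft/s

Q = A₁V₁ = (11.78×6.42) × 1.78 = 134.6 ft³/s
A₂ = 9.03 × 6.88 = 62.13 ft²
V₂ = Q/A₂ = 134.6/62.13 = 2.167 ft/s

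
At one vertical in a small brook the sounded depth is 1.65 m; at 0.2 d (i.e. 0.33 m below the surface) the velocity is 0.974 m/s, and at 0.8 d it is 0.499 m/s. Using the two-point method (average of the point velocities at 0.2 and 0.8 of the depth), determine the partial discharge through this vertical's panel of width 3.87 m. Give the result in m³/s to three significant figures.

v̄ = (0.974 + 0.499) / 2 = 0.7365 m/s
q = v̄ × d × w = 0.7365 × 1.65 × 3.87 = 4.703 m³/s

4.70 m³/s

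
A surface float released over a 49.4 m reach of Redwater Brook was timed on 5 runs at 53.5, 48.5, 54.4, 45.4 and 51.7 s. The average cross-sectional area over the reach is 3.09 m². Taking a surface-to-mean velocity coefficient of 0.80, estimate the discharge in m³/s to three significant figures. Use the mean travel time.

2.41 m³/s

t̄ = (53.5 + 48.5 + 54.4 + 45.4 + 51.7) / 5 = 50.7 s
v_surface = L / t̄ = 49.4 / 50.7 = 0.9744 m/s
v_mean = 0.80 × 0.9744 = 0.7795 m/s
Q = A × v_mean = 3.09 × 0.7795 = 2.409 m³/s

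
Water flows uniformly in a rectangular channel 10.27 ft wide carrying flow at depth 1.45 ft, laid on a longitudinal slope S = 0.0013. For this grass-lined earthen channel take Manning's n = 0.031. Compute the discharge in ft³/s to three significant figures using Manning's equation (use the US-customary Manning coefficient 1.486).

A = b·y = 10.27 × 1.45 = 14.89 ft²
P = b + 2y = 10.27 + 2×1.45 = 13.17 ft
R = A/P = 14.89/13.17 = 1.131 ft
Q = (1.486/n)·A·R^(2/3)·S^(1/2) = (1.486/0.031) × 14.89 × 1.131^(2/3) × 0.0013^(1/2) = 27.93 ft³/s

27.9 ft³/s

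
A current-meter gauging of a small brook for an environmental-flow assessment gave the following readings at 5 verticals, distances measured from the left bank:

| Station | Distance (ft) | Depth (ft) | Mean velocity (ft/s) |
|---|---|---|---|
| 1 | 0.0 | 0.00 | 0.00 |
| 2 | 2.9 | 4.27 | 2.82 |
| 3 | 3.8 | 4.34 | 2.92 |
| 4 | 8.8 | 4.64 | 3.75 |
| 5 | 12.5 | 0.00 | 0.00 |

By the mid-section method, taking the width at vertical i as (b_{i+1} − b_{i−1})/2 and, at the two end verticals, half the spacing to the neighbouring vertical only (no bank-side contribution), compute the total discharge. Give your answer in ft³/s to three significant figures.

w_2 = (3.8 − 0.0)/2 = 1.9 ft; q_2 = 2.82 × 4.27 × 1.9 = 22.88 ft³/s
w_3 = (8.8 − 2.9)/2 = 2.95 ft; q_3 = 2.92 × 4.34 × 2.95 = 37.38 ft³/s
w_4 = (12.5 − 3.8)/2 = 4.35 ft; q_4 = 3.75 × 4.64 × 4.35 = 75.69 ft³/s
Stations 1, 5 contribute zero (depth or velocity is 0).
Q = Σ qᵢ = 136.0 ft³/s

136 ft³/s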